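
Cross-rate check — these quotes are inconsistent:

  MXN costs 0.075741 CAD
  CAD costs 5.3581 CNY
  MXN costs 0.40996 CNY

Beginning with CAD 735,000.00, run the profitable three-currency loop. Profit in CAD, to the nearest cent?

Profit: CAD 7,483.79

Profitable loop is CAD → MXN → CNY → CAD:
CAD 735,000.00 ÷ 0.075741 = MXN 9,704,123.26
MXN 9,704,123.26 × 0.40996 = CNY 3,978,302.37
CNY 3,978,302.37 ÷ 5.3581 = CAD 742,483.79
Profit = CAD 742,483.79 − CAD 735,000.00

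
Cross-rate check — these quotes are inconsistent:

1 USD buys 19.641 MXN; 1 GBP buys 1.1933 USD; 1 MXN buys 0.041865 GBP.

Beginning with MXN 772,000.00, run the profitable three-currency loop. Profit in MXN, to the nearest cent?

Profit: MXN 14,779.38

Profitable loop is MXN → USD → GBP → MXN:
MXN 772,000.00 ÷ 19.641 = USD 39,305.53
USD 39,305.53 ÷ 1.1933 = GBP 32,938.52
GBP 32,938.52 ÷ 0.041865 = MXN 786,779.38
Profit = MXN 786,779.38 − MXN 772,000.00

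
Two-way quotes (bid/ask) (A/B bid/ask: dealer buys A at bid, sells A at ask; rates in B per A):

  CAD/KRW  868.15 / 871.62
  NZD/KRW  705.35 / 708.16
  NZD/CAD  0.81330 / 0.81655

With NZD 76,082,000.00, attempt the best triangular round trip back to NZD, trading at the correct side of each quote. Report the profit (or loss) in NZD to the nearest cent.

Best loop NZD → CAD → KRW → NZD:
NZD 76,082,000.00 × 0.81330 (sell NZD at bid) = CAD 61,877,490.60
CAD 61,877,490.60 × 868.15 (sell CAD at bid) = KRW 53,718,943,464
KRW 53,718,943,464 ÷ 708.16 (buy NZD at ask) = NZD 75,857,071.09

Net result: NZD -224,928.91 (no profitable arbitrage after spreads)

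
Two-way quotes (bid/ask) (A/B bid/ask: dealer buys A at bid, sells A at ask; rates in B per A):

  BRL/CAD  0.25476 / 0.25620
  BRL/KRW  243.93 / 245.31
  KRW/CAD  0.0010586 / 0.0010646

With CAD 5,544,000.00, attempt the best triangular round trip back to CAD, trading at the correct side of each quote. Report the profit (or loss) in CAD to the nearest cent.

Net profit: CAD 43,804.48

Best loop CAD → BRL → KRW → CAD:
CAD 5,544,000.00 ÷ 0.25620 (buy BRL at ask) = BRL 21,639,344.26
BRL 21,639,344.26 × 243.93 (sell BRL at bid) = KRW 5,278,485,246
KRW 5,278,485,246 × 0.0010586 (sell KRW at bid) = CAD 5,587,804.48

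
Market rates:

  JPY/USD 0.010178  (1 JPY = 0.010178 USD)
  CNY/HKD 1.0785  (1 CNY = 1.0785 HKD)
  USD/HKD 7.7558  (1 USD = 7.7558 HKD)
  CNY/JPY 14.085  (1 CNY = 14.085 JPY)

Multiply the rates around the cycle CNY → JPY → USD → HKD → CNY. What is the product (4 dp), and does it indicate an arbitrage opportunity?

Around CNY → JPY → USD → HKD → CNY: 1 × 14.085 × 0.010178 × 7.7558 ÷ 1.0785 = 1.030922
Product > 1; profitable direction is CNY → JPY → USD → HKD → CNY.

1.0309 (arbitrage exists)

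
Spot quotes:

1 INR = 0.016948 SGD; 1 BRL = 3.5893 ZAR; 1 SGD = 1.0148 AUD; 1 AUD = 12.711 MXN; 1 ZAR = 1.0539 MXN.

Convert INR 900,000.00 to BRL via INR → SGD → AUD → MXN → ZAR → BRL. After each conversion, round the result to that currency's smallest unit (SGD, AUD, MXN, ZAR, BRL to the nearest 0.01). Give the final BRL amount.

INR 900,000.00 × 0.016948 = SGD 15,253.20
SGD 15,253.20 × 1.0148 = AUD 15,478.95
AUD 15,478.95 × 12.711 = MXN 196,752.93
MXN 196,752.93 ÷ 1.0539 = ZAR 186,690.32
ZAR 186,690.32 ÷ 3.5893 = BRL 52,013.02

BRL 52,013.02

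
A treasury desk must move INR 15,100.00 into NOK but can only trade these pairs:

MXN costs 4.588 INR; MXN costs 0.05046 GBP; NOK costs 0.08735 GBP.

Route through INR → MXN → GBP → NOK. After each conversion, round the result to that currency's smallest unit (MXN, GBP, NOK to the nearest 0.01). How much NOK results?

NOK 1,901.20

INR 15,100.00 ÷ 4.588 = MXN 3,291.19
MXN 3,291.19 × 0.05046 = GBP 166.07
GBP 166.07 ÷ 0.08735 = NOK 1,901.20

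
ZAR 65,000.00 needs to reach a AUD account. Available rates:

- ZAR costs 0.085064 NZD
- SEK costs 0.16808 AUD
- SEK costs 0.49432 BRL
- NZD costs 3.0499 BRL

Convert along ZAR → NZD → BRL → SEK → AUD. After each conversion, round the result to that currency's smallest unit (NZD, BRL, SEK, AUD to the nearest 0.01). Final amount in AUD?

AUD 5,733.93

ZAR 65,000.00 × 0.085064 = NZD 5,529.16
NZD 5,529.16 × 3.0499 = BRL 16,863.39
BRL 16,863.39 ÷ 0.49432 = SEK 34,114.32
SEK 34,114.32 × 0.16808 = AUD 5,733.93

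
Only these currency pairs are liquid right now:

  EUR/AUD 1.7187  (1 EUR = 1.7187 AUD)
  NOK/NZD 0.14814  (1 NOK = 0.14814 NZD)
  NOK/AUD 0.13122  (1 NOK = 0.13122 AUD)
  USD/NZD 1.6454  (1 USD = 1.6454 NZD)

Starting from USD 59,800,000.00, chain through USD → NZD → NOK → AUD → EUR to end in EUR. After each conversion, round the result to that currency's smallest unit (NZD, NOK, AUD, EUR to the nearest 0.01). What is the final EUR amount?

EUR 50,710,780.29

USD 59,800,000.00 × 1.6454 = NZD 98,394,920.00
NZD 98,394,920.00 ÷ 0.14814 = NOK 664,202,241.12
NOK 664,202,241.12 × 0.13122 = AUD 87,156,618.08
AUD 87,156,618.08 ÷ 1.7187 = EUR 50,710,780.29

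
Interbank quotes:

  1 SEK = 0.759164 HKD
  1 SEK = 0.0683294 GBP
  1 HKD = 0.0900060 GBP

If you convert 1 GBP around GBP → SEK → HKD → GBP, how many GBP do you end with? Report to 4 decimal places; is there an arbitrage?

Around GBP → SEK → HKD → GBP: 1 ÷ 0.0683294 × 0.759164 × 0.0900060 = 0.999999
Product ≈ 1 (deviation 0.000%, within rounding noise).

1.0000 (no arbitrage)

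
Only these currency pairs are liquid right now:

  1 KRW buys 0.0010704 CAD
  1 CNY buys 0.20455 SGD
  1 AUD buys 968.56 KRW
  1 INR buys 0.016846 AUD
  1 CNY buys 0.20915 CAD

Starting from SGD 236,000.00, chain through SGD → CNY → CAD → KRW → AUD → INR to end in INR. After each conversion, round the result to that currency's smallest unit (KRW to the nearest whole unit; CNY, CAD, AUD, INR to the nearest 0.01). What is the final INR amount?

INR 13,816,592.66

SGD 236,000.00 ÷ 0.20455 = CNY 1,153,752.14
CNY 1,153,752.14 × 0.20915 = CAD 241,307.26
CAD 241,307.26 ÷ 0.0010704 = KRW 225,436,528
KRW 225,436,528 ÷ 968.56 = AUD 232,754.32
AUD 232,754.32 ÷ 0.016846 = INR 13,816,592.66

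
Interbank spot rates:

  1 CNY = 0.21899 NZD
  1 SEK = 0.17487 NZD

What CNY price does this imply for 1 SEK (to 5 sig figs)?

1 SEK × 0.17487 = 0.17487 NZD
0.17487 NZD ÷ 0.21899 = 0.79853 CNY

SEK/CNY = 0.79853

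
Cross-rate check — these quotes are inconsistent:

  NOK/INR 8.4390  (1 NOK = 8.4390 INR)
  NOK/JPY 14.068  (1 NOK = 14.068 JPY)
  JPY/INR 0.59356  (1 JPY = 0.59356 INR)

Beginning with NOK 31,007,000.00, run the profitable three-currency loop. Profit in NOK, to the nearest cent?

Profit: NOK 329,735.39

Profitable loop is NOK → INR → JPY → NOK:
NOK 31,007,000.00 × 8.4390 = INR 261,668,073.00
INR 261,668,073.00 ÷ 0.59356 = JPY 440,845,193
JPY 440,845,193 ÷ 14.068 = NOK 31,336,735.39
Profit = NOK 31,336,735.39 − NOK 31,007,000.00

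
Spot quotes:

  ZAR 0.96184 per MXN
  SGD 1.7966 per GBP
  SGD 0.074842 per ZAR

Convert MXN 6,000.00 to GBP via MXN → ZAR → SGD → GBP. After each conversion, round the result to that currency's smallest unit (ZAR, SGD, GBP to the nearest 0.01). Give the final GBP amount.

GBP 240.41

MXN 6,000.00 × 0.96184 = ZAR 5,771.04
ZAR 5,771.04 × 0.074842 = SGD 431.92
SGD 431.92 ÷ 1.7966 = GBP 240.41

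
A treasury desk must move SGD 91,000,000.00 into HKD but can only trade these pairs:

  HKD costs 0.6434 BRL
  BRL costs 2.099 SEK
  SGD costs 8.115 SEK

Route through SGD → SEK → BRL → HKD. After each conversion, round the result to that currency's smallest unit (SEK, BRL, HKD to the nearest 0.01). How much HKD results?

SGD 91,000,000.00 × 8.115 = SEK 738,465,000.00
SEK 738,465,000.00 ÷ 2.099 = BRL 351,817,532.16
BRL 351,817,532.16 ÷ 0.6434 = HKD 546,809,966.06

HKD 546,809,966.06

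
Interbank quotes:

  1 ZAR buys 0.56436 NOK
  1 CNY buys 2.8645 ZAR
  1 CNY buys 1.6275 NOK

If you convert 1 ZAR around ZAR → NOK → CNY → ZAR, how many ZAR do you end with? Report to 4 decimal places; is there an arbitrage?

Around ZAR → NOK → CNY → ZAR: 1 × 0.56436 ÷ 1.6275 × 2.8645 = 0.993308
Product < 1; profitable direction is ZAR → CNY → NOK → ZAR.

0.9933 (arbitrage exists)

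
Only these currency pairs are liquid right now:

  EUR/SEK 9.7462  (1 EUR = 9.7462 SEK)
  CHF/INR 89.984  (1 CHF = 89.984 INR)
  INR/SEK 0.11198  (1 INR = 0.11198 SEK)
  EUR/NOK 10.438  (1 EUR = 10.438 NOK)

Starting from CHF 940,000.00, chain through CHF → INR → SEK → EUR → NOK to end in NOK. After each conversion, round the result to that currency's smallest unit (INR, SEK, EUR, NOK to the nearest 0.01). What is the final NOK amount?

CHF 940,000.00 × 89.984 = INR 84,584,960.00
INR 84,584,960.00 × 0.11198 = SEK 9,471,823.82
SEK 9,471,823.82 ÷ 9.7462 = EUR 971,847.88
EUR 971,847.88 × 10.438 = NOK 10,144,148.17

NOK 10,144,148.17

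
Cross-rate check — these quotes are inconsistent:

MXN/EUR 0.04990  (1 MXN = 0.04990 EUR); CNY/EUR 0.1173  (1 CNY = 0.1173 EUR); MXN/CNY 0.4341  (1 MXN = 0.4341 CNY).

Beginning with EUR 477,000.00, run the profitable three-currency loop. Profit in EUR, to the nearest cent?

Profit: EUR 9,749.63

Profitable loop is EUR → MXN → CNY → EUR:
EUR 477,000.00 ÷ 0.04990 = MXN 9,559,118.24
MXN 9,559,118.24 × 0.4341 = CNY 4,149,613.23
CNY 4,149,613.23 × 0.1173 = EUR 486,749.63
Profit = EUR 486,749.63 − EUR 477,000.00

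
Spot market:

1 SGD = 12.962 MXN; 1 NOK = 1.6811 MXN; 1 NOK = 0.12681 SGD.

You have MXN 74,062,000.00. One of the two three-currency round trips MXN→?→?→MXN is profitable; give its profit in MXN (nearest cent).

Profit: MXN 1,684,655.91

Profitable loop is MXN → SGD → NOK → MXN:
MXN 74,062,000.00 ÷ 12.962 = SGD 5,713,778.74
SGD 5,713,778.74 ÷ 0.12681 = NOK 45,057,793.06
NOK 45,057,793.06 × 1.6811 = MXN 75,746,655.91
Profit = MXN 75,746,655.91 − MXN 74,062,000.00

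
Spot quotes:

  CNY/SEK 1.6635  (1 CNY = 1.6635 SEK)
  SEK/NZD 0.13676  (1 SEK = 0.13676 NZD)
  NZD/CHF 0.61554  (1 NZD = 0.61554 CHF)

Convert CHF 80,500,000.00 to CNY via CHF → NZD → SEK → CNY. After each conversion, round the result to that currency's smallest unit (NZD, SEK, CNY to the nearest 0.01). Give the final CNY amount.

CHF 80,500,000.00 ÷ 0.61554 = NZD 130,779,478.18
NZD 130,779,478.18 ÷ 0.13676 = SEK 956,269,948.67
SEK 956,269,948.67 ÷ 1.6635 = CNY 574,854,192.17

CNY 574,854,192.17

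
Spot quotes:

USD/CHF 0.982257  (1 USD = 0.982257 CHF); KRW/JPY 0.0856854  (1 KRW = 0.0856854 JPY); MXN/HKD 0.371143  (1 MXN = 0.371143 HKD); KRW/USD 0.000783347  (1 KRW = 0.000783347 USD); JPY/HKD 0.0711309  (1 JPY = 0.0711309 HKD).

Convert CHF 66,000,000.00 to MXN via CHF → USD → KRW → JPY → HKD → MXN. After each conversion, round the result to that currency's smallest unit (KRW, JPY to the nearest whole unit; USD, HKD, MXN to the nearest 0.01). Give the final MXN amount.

CHF 66,000,000.00 ÷ 0.982257 = USD 67,192,191.05
USD 67,192,191.05 ÷ 0.000783347 = KRW 85,775,768,657
KRW 85,775,768,657 × 0.0856854 = JPY 7,349,731,048
JPY 7,349,731,048 × 0.0711309 = HKD 522,792,984.20
HKD 522,792,984.20 ÷ 0.371143 = MXN 1,408,602,571.52

MXN 1,408,602,571.52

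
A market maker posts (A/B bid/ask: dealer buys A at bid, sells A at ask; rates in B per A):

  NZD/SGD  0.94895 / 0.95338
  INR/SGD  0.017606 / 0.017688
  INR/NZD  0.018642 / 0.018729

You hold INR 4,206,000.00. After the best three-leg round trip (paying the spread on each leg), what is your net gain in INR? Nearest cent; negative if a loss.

Net profit: INR 553.07

Best loop INR → NZD → SGD → INR:
INR 4,206,000.00 × 0.018642 (sell INR at bid) = NZD 78,408.25
NZD 78,408.25 × 0.94895 (sell NZD at bid) = SGD 74,405.51
SGD 74,405.51 ÷ 0.017688 (buy INR at ask) = INR 4,206,553.07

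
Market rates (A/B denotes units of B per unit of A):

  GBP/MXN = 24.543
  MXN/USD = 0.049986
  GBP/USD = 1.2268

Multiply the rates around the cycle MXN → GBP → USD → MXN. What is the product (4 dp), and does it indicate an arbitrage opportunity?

Around MXN → GBP → USD → MXN: 1 ÷ 24.543 × 1.2268 ÷ 0.049986 = 0.999995
Product ≈ 1 (deviation 0.001%, within rounding noise).

1.0000 (no arbitrage)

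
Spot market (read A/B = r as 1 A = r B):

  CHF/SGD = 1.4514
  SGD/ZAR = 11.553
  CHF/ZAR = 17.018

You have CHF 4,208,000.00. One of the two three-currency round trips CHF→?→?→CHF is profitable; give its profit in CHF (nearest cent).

Profitable loop is CHF → ZAR → SGD → CHF:
CHF 4,208,000.00 × 17.018 = ZAR 71,611,744.00
ZAR 71,611,744.00 ÷ 11.553 = SGD 6,198,540.99
SGD 6,198,540.99 ÷ 1.4514 = CHF 4,270,732.39
Profit = CHF 4,270,732.39 − CHF 4,208,000.00

Profit: CHF 62,732.39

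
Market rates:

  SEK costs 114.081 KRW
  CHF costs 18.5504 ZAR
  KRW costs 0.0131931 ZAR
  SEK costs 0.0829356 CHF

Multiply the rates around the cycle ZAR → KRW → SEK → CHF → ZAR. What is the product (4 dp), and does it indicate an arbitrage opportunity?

1.0222 (arbitrage exists)

Around ZAR → KRW → SEK → CHF → ZAR: 1 ÷ 0.0131931 ÷ 114.081 × 0.0829356 × 18.5504 = 1.022196
Product > 1; profitable direction is ZAR → KRW → SEK → CHF → ZAR.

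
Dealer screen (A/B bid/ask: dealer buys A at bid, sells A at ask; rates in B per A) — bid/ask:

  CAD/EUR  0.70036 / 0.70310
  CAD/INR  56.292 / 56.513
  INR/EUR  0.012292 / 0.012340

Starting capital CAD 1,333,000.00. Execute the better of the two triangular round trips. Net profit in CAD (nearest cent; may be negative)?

Best loop CAD → EUR → INR → CAD:
CAD 1,333,000.00 × 0.70036 (sell CAD at bid) = EUR 933,579.88
EUR 933,579.88 ÷ 0.012340 (buy INR at ask) = INR 75,654,771.47
INR 75,654,771.47 ÷ 56.513 (buy CAD at ask) = CAD 1,338,714.48

Net profit: CAD 5,714.48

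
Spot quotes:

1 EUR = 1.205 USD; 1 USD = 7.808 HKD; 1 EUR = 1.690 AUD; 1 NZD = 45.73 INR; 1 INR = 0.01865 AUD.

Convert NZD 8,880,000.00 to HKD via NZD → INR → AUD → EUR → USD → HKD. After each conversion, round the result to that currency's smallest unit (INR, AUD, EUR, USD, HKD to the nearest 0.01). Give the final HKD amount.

NZD 8,880,000.00 × 45.73 = INR 406,082,400.00
INR 406,082,400.00 × 0.01865 = AUD 7,573,436.76
AUD 7,573,436.76 ÷ 1.690 = EUR 4,481,323.53
EUR 4,481,323.53 × 1.205 = USD 5,399,994.85
USD 5,399,994.85 × 7.808 = HKD 42,163,159.79

HKD 42,163,159.79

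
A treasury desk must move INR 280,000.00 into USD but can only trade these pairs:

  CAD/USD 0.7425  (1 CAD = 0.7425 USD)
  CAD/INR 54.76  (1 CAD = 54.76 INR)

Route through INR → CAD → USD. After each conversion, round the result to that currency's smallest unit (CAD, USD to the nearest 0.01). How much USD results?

INR 280,000.00 ÷ 54.76 = CAD 5,113.22
CAD 5,113.22 × 0.7425 = USD 3,796.57

USD 3,796.57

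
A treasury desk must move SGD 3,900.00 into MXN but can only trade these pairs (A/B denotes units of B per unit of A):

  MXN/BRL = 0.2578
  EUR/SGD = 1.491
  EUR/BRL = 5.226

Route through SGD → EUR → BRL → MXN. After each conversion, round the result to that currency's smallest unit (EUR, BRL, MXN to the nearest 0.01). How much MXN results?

MXN 53,024.05

SGD 3,900.00 ÷ 1.491 = EUR 2,615.69
EUR 2,615.69 × 5.226 = BRL 13,669.60
BRL 13,669.60 ÷ 0.2578 = MXN 53,024.05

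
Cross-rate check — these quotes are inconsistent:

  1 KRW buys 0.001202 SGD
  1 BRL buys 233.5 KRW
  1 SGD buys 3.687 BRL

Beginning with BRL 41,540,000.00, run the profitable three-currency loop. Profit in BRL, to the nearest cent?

Profitable loop is BRL → KRW → SGD → BRL:
BRL 41,540,000.00 × 233.5 = KRW 9,699,590,000
KRW 9,699,590,000 × 0.001202 = SGD 11,658,907.18
SGD 11,658,907.18 × 3.687 = BRL 42,986,390.77
Profit = BRL 42,986,390.77 − BRL 41,540,000.00

Profit: BRL 1,446,390.77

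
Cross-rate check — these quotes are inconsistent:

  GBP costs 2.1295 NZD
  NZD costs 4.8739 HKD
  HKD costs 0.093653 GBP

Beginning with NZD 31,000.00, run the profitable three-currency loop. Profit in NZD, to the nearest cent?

Profit: NZD 892.29

Profitable loop is NZD → GBP → HKD → NZD:
NZD 31,000.00 ÷ 2.1295 = GBP 14,557.41
GBP 14,557.41 ÷ 0.093653 = HKD 155,439.85
HKD 155,439.85 ÷ 4.8739 = NZD 31,892.29
Profit = NZD 31,892.29 − NZD 31,000.00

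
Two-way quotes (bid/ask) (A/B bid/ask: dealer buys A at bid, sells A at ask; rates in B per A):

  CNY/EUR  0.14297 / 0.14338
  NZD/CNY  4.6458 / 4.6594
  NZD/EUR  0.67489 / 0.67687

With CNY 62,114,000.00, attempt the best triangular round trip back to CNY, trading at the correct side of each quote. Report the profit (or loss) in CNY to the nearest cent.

Best loop CNY → NZD → EUR → CNY:
CNY 62,114,000.00 ÷ 4.6594 (buy NZD at ask) = NZD 13,330,900.97
NZD 13,330,900.97 × 0.67489 (sell NZD at bid) = EUR 8,996,891.76
EUR 8,996,891.76 ÷ 0.14338 (buy CNY at ask) = CNY 62,748,582.50

Net profit: CNY 634,582.50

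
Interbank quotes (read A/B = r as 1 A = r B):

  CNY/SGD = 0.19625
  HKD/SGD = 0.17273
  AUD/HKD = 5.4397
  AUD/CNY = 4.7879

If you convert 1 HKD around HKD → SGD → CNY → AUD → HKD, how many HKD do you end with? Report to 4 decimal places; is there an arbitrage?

Around HKD → SGD → CNY → AUD → HKD: 1 × 0.17273 ÷ 0.19625 ÷ 4.7879 × 5.4397 = 0.999972
Product ≈ 1 (deviation 0.003%, within rounding noise).

1.0000 (no arbitrage)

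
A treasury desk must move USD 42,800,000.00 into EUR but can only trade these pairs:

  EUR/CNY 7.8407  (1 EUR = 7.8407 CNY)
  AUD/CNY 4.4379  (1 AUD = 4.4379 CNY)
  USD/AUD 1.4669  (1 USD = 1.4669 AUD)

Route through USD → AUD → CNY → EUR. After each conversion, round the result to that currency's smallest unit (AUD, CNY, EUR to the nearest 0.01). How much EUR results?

USD 42,800,000.00 × 1.4669 = AUD 62,783,320.00
AUD 62,783,320.00 × 4.4379 = CNY 278,626,095.83
CNY 278,626,095.83 ÷ 7.8407 = EUR 35,535,869.99

EUR 35,535,869.99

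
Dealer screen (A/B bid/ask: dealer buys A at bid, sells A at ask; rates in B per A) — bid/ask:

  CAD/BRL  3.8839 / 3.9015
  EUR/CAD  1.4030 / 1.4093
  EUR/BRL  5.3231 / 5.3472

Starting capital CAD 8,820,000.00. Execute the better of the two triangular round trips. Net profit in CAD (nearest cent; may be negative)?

Net profit: CAD 168,099.42

Best loop CAD → BRL → EUR → CAD:
CAD 8,820,000.00 × 3.8839 (sell CAD at bid) = BRL 34,255,998.00
BRL 34,255,998.00 ÷ 5.3472 (buy EUR at ask) = EUR 6,406,343.13
EUR 6,406,343.13 × 1.4030 (sell EUR at bid) = CAD 8,988,099.42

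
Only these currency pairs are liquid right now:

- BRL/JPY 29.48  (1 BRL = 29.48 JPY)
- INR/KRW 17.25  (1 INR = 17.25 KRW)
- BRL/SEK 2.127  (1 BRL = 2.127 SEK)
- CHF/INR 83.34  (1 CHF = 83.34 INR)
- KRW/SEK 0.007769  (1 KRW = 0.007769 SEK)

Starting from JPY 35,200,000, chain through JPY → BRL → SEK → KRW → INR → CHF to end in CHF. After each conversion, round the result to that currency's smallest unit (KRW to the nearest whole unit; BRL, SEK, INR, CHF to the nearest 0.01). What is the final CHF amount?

CHF 227,391.88

JPY 35,200,000 ÷ 29.48 = BRL 1,194,029.85
BRL 1,194,029.85 × 2.127 = SEK 2,539,701.49
SEK 2,539,701.49 ÷ 0.007769 = KRW 326,901,981
KRW 326,901,981 ÷ 17.25 = INR 18,950,839.48
INR 18,950,839.48 ÷ 83.34 = CHF 227,391.88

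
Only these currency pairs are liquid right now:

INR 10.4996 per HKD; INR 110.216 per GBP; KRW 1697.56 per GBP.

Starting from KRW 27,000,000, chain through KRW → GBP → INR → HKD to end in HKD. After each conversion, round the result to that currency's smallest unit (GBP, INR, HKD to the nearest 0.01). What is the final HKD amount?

HKD 166,959.25

KRW 27,000,000 ÷ 1697.56 = GBP 15,905.18
GBP 15,905.18 × 110.216 = INR 1,753,005.32
INR 1,753,005.32 ÷ 10.4996 = HKD 166,959.25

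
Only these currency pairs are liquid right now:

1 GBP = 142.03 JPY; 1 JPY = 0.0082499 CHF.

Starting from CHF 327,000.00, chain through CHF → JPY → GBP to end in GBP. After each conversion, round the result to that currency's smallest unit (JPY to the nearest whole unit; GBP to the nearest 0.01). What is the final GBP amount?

CHF 327,000.00 ÷ 0.0082499 = JPY 39,636,844
JPY 39,636,844 ÷ 142.03 = GBP 279,073.74

GBP 279,073.74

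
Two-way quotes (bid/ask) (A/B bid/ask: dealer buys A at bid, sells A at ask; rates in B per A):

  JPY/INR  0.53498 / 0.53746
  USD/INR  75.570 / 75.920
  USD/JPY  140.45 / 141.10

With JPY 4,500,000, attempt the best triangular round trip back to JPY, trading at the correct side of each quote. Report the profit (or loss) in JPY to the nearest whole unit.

Net result: JPY -15,761 (no profitable arbitrage after spreads)

Best loop JPY → USD → INR → JPY:
JPY 4,500,000 ÷ 141.10 (buy USD at ask) = USD 31,892.27
USD 31,892.27 × 75.570 (sell USD at bid) = INR 2,410,099.22
INR 2,410,099.22 ÷ 0.53746 (buy JPY at ask) = JPY 4,484,239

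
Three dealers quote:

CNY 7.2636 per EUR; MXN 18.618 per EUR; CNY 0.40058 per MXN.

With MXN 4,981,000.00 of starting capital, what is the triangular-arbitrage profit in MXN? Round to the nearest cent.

Profitable loop is MXN → CNY → EUR → MXN:
MXN 4,981,000.00 × 0.40058 = CNY 1,995,288.98
CNY 1,995,288.98 ÷ 7.2636 = EUR 274,696.98
EUR 274,696.98 × 18.618 = MXN 5,114,308.36
Profit = MXN 5,114,308.36 − MXN 4,981,000.00

Profit: MXN 133,308.36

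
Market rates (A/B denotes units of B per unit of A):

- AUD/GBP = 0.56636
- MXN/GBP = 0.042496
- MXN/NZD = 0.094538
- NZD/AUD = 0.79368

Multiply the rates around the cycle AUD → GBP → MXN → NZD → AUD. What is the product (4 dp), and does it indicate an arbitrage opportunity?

1.0000 (no arbitrage)

Around AUD → GBP → MXN → NZD → AUD: 1 × 0.56636 ÷ 0.042496 × 0.094538 × 0.79368 = 0.999992
Product ≈ 1 (deviation 0.001%, within rounding noise).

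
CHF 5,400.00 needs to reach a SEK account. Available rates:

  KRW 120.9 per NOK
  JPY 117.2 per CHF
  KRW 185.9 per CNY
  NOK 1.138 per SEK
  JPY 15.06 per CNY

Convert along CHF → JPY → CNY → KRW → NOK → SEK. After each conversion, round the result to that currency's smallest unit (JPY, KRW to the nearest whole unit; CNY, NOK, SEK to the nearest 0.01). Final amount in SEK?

SEK 56,781.54

CHF 5,400.00 × 117.2 = JPY 632,880
JPY 632,880 ÷ 15.06 = CNY 42,023.90
CNY 42,023.90 × 185.9 = KRW 7,812,243
KRW 7,812,243 ÷ 120.9 = NOK 64,617.39
NOK 64,617.39 ÷ 1.138 = SEK 56,781.54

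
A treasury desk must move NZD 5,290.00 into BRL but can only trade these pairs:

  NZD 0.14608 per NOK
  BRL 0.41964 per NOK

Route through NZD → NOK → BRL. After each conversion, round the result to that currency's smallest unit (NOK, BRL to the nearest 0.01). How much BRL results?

NZD 5,290.00 ÷ 0.14608 = NOK 36,213.03
NOK 36,213.03 × 0.41964 = BRL 15,196.44

BRL 15,196.44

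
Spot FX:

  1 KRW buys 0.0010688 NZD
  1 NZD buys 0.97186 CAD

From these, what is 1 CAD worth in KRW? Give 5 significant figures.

CAD/KRW = 962.72

1 CAD ÷ 0.97186 = 1.02895 NZD
1.02895 NZD ÷ 0.0010688 = 962.72 KRW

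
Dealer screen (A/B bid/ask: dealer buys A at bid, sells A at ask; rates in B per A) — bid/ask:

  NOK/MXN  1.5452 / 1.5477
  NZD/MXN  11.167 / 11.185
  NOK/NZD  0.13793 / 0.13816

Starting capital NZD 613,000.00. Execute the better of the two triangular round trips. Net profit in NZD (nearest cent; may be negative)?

Best loop NZD → NOK → MXN → NZD:
NZD 613,000.00 ÷ 0.13816 (buy NOK at ask) = NOK 4,436,884.77
NOK 4,436,884.77 × 1.5452 (sell NOK at bid) = MXN 6,855,874.35
MXN 6,855,874.35 ÷ 11.185 (buy NZD at ask) = NZD 612,952.56

Net result: NZD -47.44 (no profitable arbitrage after spreads)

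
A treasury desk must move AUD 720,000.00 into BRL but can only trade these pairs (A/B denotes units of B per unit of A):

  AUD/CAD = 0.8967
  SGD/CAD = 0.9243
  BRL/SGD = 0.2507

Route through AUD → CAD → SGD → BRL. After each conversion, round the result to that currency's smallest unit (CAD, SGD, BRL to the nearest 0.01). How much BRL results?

AUD 720,000.00 × 0.8967 = CAD 645,624.00
CAD 645,624.00 ÷ 0.9243 = SGD 698,500.49
SGD 698,500.49 ÷ 0.2507 = BRL 2,786,200.60

BRL 2,786,200.60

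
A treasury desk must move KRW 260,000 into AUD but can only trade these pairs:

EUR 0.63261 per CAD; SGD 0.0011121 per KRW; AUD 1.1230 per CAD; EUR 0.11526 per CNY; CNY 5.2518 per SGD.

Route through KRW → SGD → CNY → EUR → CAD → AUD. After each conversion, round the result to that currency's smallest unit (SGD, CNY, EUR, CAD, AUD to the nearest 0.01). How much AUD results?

AUD 310.71

KRW 260,000 × 0.0011121 = SGD 289.15
SGD 289.15 × 5.2518 = CNY 1,518.56
CNY 1,518.56 × 0.11526 = EUR 175.03
EUR 175.03 ÷ 0.63261 = CAD 276.68
CAD 276.68 × 1.1230 = AUD 310.71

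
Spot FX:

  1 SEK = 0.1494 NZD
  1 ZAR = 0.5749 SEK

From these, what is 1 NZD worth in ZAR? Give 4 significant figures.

1 NZD ÷ 0.1494 = 6.69344 SEK
6.69344 SEK ÷ 0.5749 = 11.6428 ZAR

NZD/ZAR = 11.64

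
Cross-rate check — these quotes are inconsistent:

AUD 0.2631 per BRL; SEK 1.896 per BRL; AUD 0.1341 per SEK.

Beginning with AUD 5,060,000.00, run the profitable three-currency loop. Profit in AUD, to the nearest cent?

Profit: AUD 176,055.65

Profitable loop is AUD → SEK → BRL → AUD:
AUD 5,060,000.00 ÷ 0.1341 = SEK 37,733,035.05
SEK 37,733,035.05 ÷ 1.896 = BRL 19,901,389.79
BRL 19,901,389.79 × 0.2631 = AUD 5,236,055.65
Profit = AUD 5,236,055.65 − AUD 5,060,000.00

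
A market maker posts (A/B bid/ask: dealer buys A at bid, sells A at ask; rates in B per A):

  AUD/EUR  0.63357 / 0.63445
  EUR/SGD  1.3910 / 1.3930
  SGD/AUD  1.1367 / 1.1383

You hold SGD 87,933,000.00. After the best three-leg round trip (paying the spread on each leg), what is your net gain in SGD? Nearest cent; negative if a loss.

Net profit: SGD 155,554.83

Best loop SGD → AUD → EUR → SGD:
SGD 87,933,000.00 × 1.1367 (sell SGD at bid) = AUD 99,953,441.10
AUD 99,953,441.10 × 0.63357 (sell AUD at bid) = EUR 63,327,501.68
EUR 63,327,501.68 × 1.3910 (sell EUR at bid) = SGD 88,088,554.83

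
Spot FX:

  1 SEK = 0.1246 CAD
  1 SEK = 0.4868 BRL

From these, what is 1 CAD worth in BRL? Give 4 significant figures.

1 CAD ÷ 0.1246 = 8.02568 SEK
8.02568 SEK × 0.4868 = 3.9069 BRL

CAD/BRL = 3.907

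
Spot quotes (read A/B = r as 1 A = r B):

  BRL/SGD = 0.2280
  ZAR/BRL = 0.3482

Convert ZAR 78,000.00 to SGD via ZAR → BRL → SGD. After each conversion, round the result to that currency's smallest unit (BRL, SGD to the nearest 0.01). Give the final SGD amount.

ZAR 78,000.00 × 0.3482 = BRL 27,159.60
BRL 27,159.60 × 0.2280 = SGD 6,192.39

SGD 6,192.39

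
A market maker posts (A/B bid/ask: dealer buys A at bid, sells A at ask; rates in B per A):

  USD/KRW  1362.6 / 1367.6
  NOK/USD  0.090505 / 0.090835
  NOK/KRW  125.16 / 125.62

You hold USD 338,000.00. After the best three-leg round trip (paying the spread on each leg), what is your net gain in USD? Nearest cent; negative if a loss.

Best loop USD → NOK → KRW → USD:
USD 338,000.00 ÷ 0.090835 (buy NOK at ask) = NOK 3,721,032.64
NOK 3,721,032.64 × 125.16 (sell NOK at bid) = KRW 465,724,445
KRW 465,724,445 ÷ 1367.6 (buy USD at ask) = USD 340,541.42

Net profit: USD 2,541.42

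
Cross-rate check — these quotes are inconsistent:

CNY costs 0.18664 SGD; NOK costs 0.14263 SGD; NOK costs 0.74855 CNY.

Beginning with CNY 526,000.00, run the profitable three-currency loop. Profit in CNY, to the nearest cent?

Profit: CNY 10,996.04

Profitable loop is CNY → NOK → SGD → CNY:
CNY 526,000.00 ÷ 0.74855 = NOK 702,691.87
NOK 702,691.87 × 0.14263 = SGD 100,224.94
SGD 100,224.94 ÷ 0.18664 = CNY 536,996.04
Profit = CNY 536,996.04 − CNY 526,000.00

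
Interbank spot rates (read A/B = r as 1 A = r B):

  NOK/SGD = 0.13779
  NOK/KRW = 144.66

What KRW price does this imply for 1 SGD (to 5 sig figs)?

1 SGD ÷ 0.13779 = 7.25742 NOK
7.25742 NOK × 144.66 = 1049.86 KRW

SGD/KRW = 1049.9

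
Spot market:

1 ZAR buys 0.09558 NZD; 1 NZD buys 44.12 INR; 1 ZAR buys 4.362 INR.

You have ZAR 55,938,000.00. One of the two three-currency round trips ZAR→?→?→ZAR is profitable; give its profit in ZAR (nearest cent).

Profitable loop is ZAR → INR → NZD → ZAR:
ZAR 55,938,000.00 × 4.362 = INR 244,001,556.00
INR 244,001,556.00 ÷ 44.12 = NZD 5,530,406.98
NZD 5,530,406.98 ÷ 0.09558 = ZAR 57,861,550.33
Profit = ZAR 57,861,550.33 − ZAR 55,938,000.00

Profit: ZAR 1,923,550.33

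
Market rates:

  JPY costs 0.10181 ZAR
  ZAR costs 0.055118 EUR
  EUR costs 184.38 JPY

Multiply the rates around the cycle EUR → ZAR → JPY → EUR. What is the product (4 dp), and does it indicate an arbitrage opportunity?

0.9665 (arbitrage exists)

Around EUR → ZAR → JPY → EUR: 1 ÷ 0.055118 ÷ 0.10181 ÷ 184.38 = 0.966501
Product < 1; profitable direction is EUR → JPY → ZAR → EUR.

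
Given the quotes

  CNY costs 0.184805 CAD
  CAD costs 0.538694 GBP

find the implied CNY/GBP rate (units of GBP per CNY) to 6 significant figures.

CNY/GBP = 0.0995533

1 CNY × 0.184805 = 0.184805 CAD
0.184805 CAD × 0.538694 = 0.0995533 GBP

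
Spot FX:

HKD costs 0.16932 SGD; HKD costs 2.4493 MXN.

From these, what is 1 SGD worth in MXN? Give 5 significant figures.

SGD/MXN = 14.466

1 SGD ÷ 0.16932 = 5.90598 HKD
5.90598 HKD × 2.4493 = 14.4655 MXN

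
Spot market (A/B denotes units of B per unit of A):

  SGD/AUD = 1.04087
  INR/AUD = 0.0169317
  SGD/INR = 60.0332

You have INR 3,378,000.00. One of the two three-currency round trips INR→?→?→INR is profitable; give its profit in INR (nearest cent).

Profit: INR 81,107.65

Profitable loop is INR → SGD → AUD → INR:
INR 3,378,000.00 ÷ 60.0332 = SGD 56,268.86
SGD 56,268.86 × 1.04087 = AUD 58,568.57
AUD 58,568.57 ÷ 0.0169317 = INR 3,459,107.65
Profit = INR 3,459,107.65 − INR 3,378,000.00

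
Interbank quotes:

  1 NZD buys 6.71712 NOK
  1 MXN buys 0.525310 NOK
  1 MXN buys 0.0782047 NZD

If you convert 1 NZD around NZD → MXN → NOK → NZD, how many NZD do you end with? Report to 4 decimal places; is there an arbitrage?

Around NZD → MXN → NOK → NZD: 1 ÷ 0.0782047 × 0.525310 ÷ 6.71712 = 0.999999
Product ≈ 1 (deviation 0.000%, within rounding noise).

1.0000 (no arbitrage)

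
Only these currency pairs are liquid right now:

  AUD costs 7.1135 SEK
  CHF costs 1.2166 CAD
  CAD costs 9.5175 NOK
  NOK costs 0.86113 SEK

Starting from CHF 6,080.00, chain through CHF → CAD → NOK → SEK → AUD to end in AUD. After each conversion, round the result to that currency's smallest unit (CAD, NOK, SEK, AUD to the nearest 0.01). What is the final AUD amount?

AUD 8,522.36

CHF 6,080.00 × 1.2166 = CAD 7,396.93
CAD 7,396.93 × 9.5175 = NOK 70,400.28
NOK 70,400.28 × 0.86113 = SEK 60,623.79
SEK 60,623.79 ÷ 7.1135 = AUD 8,522.36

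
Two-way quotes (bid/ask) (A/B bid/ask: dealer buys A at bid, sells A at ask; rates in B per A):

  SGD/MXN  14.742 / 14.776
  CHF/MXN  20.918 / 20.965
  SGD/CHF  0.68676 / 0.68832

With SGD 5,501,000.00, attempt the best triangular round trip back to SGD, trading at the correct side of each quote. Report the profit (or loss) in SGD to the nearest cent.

Net profit: SGD 118,695.66

Best loop SGD → MXN → CHF → SGD:
SGD 5,501,000.00 × 14.742 (sell SGD at bid) = MXN 81,095,742.00
MXN 81,095,742.00 ÷ 20.965 (buy CHF at ask) = CHF 3,868,148.91
CHF 3,868,148.91 ÷ 0.68832 (buy SGD at ask) = SGD 5,619,695.66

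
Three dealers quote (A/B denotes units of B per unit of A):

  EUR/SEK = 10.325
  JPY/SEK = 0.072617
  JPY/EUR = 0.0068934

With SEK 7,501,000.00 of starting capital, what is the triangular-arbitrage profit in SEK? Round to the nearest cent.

Profit: SEK 152,039.03

Profitable loop is SEK → EUR → JPY → SEK:
SEK 7,501,000.00 ÷ 10.325 = EUR 726,489.10
EUR 726,489.10 ÷ 0.0068934 = JPY 105,389,083
JPY 105,389,083 × 0.072617 = SEK 7,653,039.03
Profit = SEK 7,653,039.03 − SEK 7,501,000.00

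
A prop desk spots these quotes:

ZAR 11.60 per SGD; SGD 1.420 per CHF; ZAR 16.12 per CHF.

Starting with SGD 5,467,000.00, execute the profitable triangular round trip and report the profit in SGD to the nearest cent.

Profitable loop is SGD → ZAR → CHF → SGD:
SGD 5,467,000.00 × 11.60 = ZAR 63,417,200.00
ZAR 63,417,200.00 ÷ 16.12 = CHF 3,934,069.48
CHF 3,934,069.48 × 1.420 = SGD 5,586,378.66
Profit = SGD 5,586,378.66 − SGD 5,467,000.00

Profit: SGD 119,378.66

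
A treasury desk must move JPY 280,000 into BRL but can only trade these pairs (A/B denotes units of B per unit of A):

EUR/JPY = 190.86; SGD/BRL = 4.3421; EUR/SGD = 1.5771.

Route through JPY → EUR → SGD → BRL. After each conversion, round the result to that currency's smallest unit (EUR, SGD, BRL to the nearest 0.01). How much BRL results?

BRL 10,046.19

JPY 280,000 ÷ 190.86 = EUR 1,467.04
EUR 1,467.04 × 1.5771 = SGD 2,313.67
SGD 2,313.67 × 4.3421 = BRL 10,046.19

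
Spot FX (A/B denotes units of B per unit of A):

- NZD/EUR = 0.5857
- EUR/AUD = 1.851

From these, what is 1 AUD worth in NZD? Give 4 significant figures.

AUD/NZD = 0.9224

1 AUD ÷ 1.851 = 0.540249 EUR
0.540249 EUR ÷ 0.5857 = 0.922398 NZD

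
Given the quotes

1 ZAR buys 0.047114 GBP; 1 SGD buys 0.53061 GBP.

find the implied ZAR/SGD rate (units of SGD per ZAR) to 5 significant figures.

1 ZAR × 0.047114 = 0.047114 GBP
0.047114 GBP ÷ 0.53061 = 0.0887921 SGD

ZAR/SGD = 0.088792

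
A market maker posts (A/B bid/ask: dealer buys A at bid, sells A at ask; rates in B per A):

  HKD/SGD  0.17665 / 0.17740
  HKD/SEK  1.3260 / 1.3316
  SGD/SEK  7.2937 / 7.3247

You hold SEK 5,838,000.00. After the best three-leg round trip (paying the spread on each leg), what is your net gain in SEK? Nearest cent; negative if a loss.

Best loop SEK → SGD → HKD → SEK:
SEK 5,838,000.00 ÷ 7.3247 (buy SGD at ask) = SGD 797,029.23
SGD 797,029.23 ÷ 0.17740 (buy HKD at ask) = HKD 4,492,836.70
HKD 4,492,836.70 × 1.3260 (sell HKD at bid) = SEK 5,957,501.46

Net profit: SEK 119,501.46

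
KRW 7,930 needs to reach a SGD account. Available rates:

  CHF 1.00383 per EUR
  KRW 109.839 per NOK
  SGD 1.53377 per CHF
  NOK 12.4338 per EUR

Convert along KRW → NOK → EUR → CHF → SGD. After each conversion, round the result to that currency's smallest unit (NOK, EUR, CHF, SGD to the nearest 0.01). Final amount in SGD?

SGD 8.94

KRW 7,930 ÷ 109.839 = NOK 72.20
NOK 72.20 ÷ 12.4338 = EUR 5.81
EUR 5.81 × 1.00383 = CHF 5.83
CHF 5.83 × 1.53377 = SGD 8.94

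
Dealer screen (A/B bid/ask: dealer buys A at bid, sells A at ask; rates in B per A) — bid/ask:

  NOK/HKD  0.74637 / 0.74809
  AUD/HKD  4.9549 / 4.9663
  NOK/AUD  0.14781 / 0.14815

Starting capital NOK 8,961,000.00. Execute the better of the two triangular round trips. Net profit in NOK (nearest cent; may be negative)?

Best loop NOK → HKD → AUD → NOK:
NOK 8,961,000.00 × 0.74637 (sell NOK at bid) = HKD 6,688,221.57
HKD 6,688,221.57 ÷ 4.9663 (buy AUD at ask) = AUD 1,346,721.21
AUD 1,346,721.21 ÷ 0.14815 (buy NOK at ask) = NOK 9,090,254.57

Net profit: NOK 129,254.57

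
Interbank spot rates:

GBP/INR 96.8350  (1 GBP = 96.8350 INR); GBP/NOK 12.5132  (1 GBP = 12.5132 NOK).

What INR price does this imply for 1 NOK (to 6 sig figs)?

NOK/INR = 7.73863

1 NOK ÷ 12.5132 = 0.0799156 GBP
0.0799156 GBP × 96.8350 = 7.73863 INR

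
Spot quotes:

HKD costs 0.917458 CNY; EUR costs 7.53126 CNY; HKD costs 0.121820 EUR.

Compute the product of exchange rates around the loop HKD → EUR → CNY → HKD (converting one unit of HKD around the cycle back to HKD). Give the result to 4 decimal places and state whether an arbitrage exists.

1.0000 (no arbitrage)

Around HKD → EUR → CNY → HKD: 1 × 0.121820 × 7.53126 ÷ 0.917458 = 1.000000
Product ≈ 1 (deviation 0.000%, within rounding noise).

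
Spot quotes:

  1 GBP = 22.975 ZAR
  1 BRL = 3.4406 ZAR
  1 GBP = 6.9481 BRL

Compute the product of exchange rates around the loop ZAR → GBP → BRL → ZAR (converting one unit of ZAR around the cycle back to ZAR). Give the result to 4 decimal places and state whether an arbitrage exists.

Around ZAR → GBP → BRL → ZAR: 1 ÷ 22.975 × 6.9481 × 3.4406 = 1.040506
Product > 1; profitable direction is ZAR → GBP → BRL → ZAR.

1.0405 (arbitrage exists)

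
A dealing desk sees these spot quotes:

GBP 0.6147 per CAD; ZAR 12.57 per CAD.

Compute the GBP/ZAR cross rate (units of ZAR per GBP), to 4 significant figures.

1 GBP ÷ 0.6147 = 1.62681 CAD
1.62681 CAD × 12.57 = 20.449 ZAR

GBP/ZAR = 20.45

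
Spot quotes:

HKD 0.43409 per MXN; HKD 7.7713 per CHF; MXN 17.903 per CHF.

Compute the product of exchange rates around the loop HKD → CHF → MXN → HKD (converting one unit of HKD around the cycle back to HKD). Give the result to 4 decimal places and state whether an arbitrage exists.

Around HKD → CHF → MXN → HKD: 1 ÷ 7.7713 × 17.903 × 0.43409 = 1.000027
Product ≈ 1 (deviation 0.003%, within rounding noise).

1.0000 (no arbitrage)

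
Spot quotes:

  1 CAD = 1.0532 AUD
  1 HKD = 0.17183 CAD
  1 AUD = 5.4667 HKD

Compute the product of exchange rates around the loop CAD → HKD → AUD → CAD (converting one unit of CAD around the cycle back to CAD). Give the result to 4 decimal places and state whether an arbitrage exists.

Around CAD → HKD → AUD → CAD: 1 ÷ 0.17183 ÷ 5.4667 ÷ 1.0532 = 1.010799
Product > 1; profitable direction is CAD → HKD → AUD → CAD.

1.0108 (arbitrage exists)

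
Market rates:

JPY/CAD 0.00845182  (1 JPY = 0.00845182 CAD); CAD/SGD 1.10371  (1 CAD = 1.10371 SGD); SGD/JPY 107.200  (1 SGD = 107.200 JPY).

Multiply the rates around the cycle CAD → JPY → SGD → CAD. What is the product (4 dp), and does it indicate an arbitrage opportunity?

Around CAD → JPY → SGD → CAD: 1 ÷ 0.00845182 ÷ 107.200 ÷ 1.10371 = 1.000000
Product ≈ 1 (deviation 0.000%, within rounding noise).

1.0000 (no arbitrage)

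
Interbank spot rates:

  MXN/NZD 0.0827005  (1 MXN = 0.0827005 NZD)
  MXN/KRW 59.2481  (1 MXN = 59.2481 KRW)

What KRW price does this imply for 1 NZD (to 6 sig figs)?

1 NZD ÷ 0.0827005 = 12.0918 MXN
12.0918 MXN × 59.2481 = 716.418 KRW

NZD/KRW = 716.418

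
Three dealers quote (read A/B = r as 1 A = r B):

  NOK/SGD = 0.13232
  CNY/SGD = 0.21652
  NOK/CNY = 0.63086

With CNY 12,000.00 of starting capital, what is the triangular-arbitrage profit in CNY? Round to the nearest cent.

Profitable loop is CNY → SGD → NOK → CNY:
CNY 12,000.00 × 0.21652 = SGD 2,598.24
SGD 2,598.24 ÷ 0.13232 = NOK 19,636.03
NOK 19,636.03 × 0.63086 = CNY 12,387.59
Profit = CNY 12,387.59 − CNY 12,000.00

Profit: CNY 387.59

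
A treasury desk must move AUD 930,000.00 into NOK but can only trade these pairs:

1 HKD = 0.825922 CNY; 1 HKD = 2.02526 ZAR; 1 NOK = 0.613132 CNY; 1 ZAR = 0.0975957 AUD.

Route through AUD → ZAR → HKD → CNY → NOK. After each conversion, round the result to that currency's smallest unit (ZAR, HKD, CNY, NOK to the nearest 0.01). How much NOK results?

AUD 930,000.00 ÷ 0.0975957 = ZAR 9,529,108.35
ZAR 9,529,108.35 ÷ 2.02526 = HKD 4,705,128.40
HKD 4,705,128.40 × 0.825922 = CNY 3,886,069.06
CNY 3,886,069.06 ÷ 0.613132 = NOK 6,338,062.70

NOK 6,338,062.70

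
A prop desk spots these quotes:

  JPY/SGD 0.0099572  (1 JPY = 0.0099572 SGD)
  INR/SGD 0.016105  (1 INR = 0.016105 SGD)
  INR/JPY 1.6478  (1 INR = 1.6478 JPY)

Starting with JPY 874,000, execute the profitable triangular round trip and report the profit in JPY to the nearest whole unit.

Profit: JPY 16,415

Profitable loop is JPY → SGD → INR → JPY:
JPY 874,000 × 0.0099572 = SGD 8,702.59
SGD 8,702.59 ÷ 0.016105 = INR 540,365.90
INR 540,365.90 × 1.6478 = JPY 890,415
Profit = JPY 890,415 − JPY 874,000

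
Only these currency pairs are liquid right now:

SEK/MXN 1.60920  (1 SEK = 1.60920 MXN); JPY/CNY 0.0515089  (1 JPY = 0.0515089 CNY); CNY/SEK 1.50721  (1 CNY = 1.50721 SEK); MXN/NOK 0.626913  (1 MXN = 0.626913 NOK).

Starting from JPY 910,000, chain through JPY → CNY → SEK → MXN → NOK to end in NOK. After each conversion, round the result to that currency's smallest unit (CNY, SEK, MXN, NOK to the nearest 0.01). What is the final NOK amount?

JPY 910,000 × 0.0515089 = CNY 46,873.10
CNY 46,873.10 × 1.50721 = SEK 70,647.61
SEK 70,647.61 × 1.60920 = MXN 113,686.13
MXN 113,686.13 × 0.626913 = NOK 71,271.31

NOK 71,271.31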